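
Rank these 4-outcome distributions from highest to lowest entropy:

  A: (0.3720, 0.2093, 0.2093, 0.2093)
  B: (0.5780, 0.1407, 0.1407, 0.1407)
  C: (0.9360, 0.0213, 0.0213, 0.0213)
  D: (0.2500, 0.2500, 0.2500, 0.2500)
D > A > B > C

Key insight: Entropy is maximized by uniform distributions and minimized by concentrated distributions.

Entropies:
  H(A) = 1.9476 bits
  H(B) = 1.6512 bits
  H(C) = 0.4446 bits
  H(D) = 2.0000 bits

Ranking: D > A > B > C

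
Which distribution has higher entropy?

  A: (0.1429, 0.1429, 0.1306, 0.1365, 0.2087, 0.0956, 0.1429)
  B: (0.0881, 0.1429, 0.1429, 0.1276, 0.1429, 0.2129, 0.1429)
A

Both distributions are close to uniform, making this a harder comparison.

H(A) = 2.7744 bits
H(B) = 2.7671 bits

The distribution closer to uniform has higher entropy.
Answer: A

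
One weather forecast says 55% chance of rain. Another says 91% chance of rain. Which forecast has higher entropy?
55% forecast

Treat each forecast as a Bernoulli distribution. Binary entropy is maximized at p=0.5 and falls off symmetrically toward 0 or 1. The 55% forecast is closer to 50%, so it is more uncertain. H(55%) ≈ 0.993 bits, H(91%) ≈ 0.436 bits.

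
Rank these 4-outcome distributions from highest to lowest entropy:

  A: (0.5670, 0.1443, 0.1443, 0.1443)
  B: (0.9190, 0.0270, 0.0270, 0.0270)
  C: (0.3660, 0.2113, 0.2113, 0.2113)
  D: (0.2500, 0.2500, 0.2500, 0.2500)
D > C > A > B

Key insight: Entropy is maximized by uniform distributions and minimized by concentrated distributions.

Entropies:
  H(A) = 1.6733 bits
  H(B) = 0.5341 bits
  H(C) = 1.9524 bits
  H(D) = 2.0000 bits

Ranking: D > C > A > B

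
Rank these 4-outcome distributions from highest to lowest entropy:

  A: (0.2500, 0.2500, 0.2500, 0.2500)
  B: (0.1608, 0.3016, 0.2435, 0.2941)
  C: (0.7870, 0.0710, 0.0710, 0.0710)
A > B > C

Key insight: Entropy is maximized by uniform distributions and minimized by concentrated distributions.

- Uniform distributions have maximum entropy log₂(4) = 2.0000 bits
- The more "peaked" or concentrated a distribution, the lower its entropy

Entropies:
  H(A) = 2.0000 bits
  H(B) = 1.9611 bits
  H(C) = 1.0848 bits

Ranking: A > B > C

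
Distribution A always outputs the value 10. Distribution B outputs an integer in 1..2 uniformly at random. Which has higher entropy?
B

A is deterministic, so H(A) = 0. B is uniform over 2 outcomes, so H(B) = log₂(2) = 1.000 bits. Any distribution with genuine randomness has higher entropy than a deterministic one.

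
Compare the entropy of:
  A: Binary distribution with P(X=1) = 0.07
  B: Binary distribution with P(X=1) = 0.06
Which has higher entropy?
A

For binary distributions, entropy is maximized at p=0.5 and decreases as p moves toward 0 or 1.

H(A) = H(0.07) = 0.3659 bits
H(B) = H(0.06) = 0.3274 bits

Distribution A (p=0.07) is closer to uniform (p=0.5), so it has higher entropy.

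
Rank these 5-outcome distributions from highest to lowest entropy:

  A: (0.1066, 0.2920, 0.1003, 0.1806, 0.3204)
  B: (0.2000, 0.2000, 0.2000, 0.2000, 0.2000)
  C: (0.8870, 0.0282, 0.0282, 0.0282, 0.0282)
B > A > C

Key insight: Entropy is maximized by uniform distributions and minimized by concentrated distributions.

- Uniform distributions have maximum entropy log₂(5) = 2.3219 bits
- The more "peaked" or concentrated a distribution, the lower its entropy

Entropies:
  H(A) = 2.1678 bits
  H(B) = 2.3219 bits
  H(C) = 0.7349 bits

Ranking: B > A > C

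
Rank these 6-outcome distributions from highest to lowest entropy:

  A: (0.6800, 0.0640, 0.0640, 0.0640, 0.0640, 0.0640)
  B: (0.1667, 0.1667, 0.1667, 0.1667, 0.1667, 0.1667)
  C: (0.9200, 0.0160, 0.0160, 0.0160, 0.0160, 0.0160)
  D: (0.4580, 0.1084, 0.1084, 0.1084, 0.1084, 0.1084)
B > D > A > C

Key insight: Entropy is maximized by uniform distributions and minimized by concentrated distributions.

Entropies:
  H(A) = 1.6474 bits
  H(B) = 2.5850 bits
  H(C) = 0.5879 bits
  H(D) = 2.2534 bits

Ranking: B > D > A > C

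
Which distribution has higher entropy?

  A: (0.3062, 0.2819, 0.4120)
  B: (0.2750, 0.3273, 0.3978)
B

Both distributions are close to uniform, making this a harder comparison.

H(A) = 1.5648 bits
H(B) = 1.5686 bits

The distribution closer to uniform has higher entropy.
Answer: B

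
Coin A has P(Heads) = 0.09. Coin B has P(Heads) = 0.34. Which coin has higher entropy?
B

For binary distributions, entropy is maximized at p=0.5 and decreases as p moves toward 0 or 1.

H(A) = H(0.09) = 0.4365 bits
H(B) = H(0.34) = 0.9248 bits

Distribution B (p=0.34) is closer to uniform (p=0.5), so it has higher entropy.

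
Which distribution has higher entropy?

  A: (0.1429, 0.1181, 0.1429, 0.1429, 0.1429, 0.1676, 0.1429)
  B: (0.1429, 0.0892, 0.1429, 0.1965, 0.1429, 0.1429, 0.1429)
A

Both distributions are close to uniform, making this a harder comparison.

H(A) = 2.8011 bits
H(B) = 2.7776 bits

The distribution closer to uniform has higher entropy.
Answer: A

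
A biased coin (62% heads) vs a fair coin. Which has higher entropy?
Fair coin

The fair coin is uniform (p=0.5), maximizing binary entropy at 1 bit. The biased coin has H(0.62) ≈ 0.958 bits — its outcome is more predictable, so its entropy is lower.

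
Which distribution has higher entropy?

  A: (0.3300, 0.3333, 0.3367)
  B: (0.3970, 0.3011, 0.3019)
A

Both distributions are close to uniform, making this a harder comparison.

H(A) = 1.5849 bits
H(B) = 1.5722 bits

The distribution closer to uniform has higher entropy.
Answer: A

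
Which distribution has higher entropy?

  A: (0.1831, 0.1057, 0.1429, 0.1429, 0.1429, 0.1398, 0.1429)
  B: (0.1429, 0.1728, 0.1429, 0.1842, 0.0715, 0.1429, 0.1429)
A

Both distributions are close to uniform, making this a harder comparison.

H(A) = 2.7921 bits
H(B) = 2.7637 bits

The distribution closer to uniform has higher entropy.
Answer: A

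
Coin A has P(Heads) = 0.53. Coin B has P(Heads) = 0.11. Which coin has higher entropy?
A

For binary distributions, entropy is maximized at p=0.5 and decreases as p moves toward 0 or 1.

H(A) = H(0.53) = 0.9974 bits
H(B) = H(0.11) = 0.4999 bits

Distribution A (p=0.53) is closer to uniform (p=0.5), so it has higher entropy.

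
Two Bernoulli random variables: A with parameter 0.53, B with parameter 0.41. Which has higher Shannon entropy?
A

For binary distributions, entropy is maximized at p=0.5 and decreases as p moves toward 0 or 1.

H(A) = H(0.53) = 0.9974 bits
H(B) = H(0.41) = 0.9765 bits

Distribution A (p=0.53) is closer to uniform (p=0.5), so it has higher entropy.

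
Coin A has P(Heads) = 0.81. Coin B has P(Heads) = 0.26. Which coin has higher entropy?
B

For binary distributions, entropy is maximized at p=0.5 and decreases as p moves toward 0 or 1.

H(A) = H(0.81) = 0.7015 bits
H(B) = H(0.26) = 0.8267 bits

Distribution B (p=0.26) is closer to uniform (p=0.5), so it has higher entropy.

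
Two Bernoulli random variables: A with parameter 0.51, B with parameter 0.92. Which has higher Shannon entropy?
A

For binary distributions, entropy is maximized at p=0.5 and decreases as p moves toward 0 or 1.

H(A) = H(0.51) = 0.9997 bits
H(B) = H(0.92) = 0.4022 bits

Distribution A (p=0.51) is closer to uniform (p=0.5), so it has higher entropy.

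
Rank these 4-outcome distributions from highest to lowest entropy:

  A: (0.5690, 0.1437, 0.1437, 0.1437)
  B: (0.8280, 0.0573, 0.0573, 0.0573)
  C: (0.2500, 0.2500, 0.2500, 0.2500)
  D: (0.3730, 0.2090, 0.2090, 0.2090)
C > D > A > B

Key insight: Entropy is maximized by uniform distributions and minimized by concentrated distributions.

Entropies:
  H(A) = 1.6693 bits
  H(B) = 0.9349 bits
  H(C) = 2.0000 bits
  H(D) = 1.9467 bits

Ranking: C > D > A > B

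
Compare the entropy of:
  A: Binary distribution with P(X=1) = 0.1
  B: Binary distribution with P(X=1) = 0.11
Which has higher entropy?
B

For binary distributions, entropy is maximized at p=0.5 and decreases as p moves toward 0 or 1.

H(A) = H(0.1) = 0.4690 bits
H(B) = H(0.11) = 0.4999 bits

Distribution B (p=0.11) is closer to uniform (p=0.5), so it has higher entropy.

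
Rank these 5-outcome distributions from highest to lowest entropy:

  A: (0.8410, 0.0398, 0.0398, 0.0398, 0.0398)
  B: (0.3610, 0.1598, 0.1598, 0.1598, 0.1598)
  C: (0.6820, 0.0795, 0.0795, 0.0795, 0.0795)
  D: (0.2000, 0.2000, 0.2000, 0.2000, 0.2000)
D > B > C > A

Key insight: Entropy is maximized by uniform distributions and minimized by concentrated distributions.

Entropies:
  H(A) = 0.9499 bits
  H(B) = 2.2215 bits
  H(C) = 1.5382 bits
  H(D) = 2.3219 bits

Ranking: D > B > C > A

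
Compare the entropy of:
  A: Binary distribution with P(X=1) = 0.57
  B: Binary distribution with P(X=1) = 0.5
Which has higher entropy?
B

For binary distributions, entropy is maximized at p=0.5 and decreases as p moves toward 0 or 1.

H(A) = H(0.57) = 0.9858 bits
H(B) = H(0.5) = 1.0000 bits

Distribution B (p=0.5) is closer to uniform (p=0.5), so it has higher entropy.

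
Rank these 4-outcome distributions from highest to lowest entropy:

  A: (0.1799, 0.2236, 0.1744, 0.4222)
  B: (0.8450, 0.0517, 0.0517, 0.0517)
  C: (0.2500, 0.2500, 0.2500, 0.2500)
C > A > B

Key insight: Entropy is maximized by uniform distributions and minimized by concentrated distributions.

- Uniform distributions have maximum entropy log₂(4) = 2.0000 bits
- The more "peaked" or concentrated a distribution, the lower its entropy

Entropies:
  H(A) = 1.8930 bits
  H(B) = 0.8679 bits
  H(C) = 2.0000 bits

Ranking: C > A > B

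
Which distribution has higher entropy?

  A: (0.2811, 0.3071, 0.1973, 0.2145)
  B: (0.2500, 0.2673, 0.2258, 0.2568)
B

Both distributions are close to uniform, making this a harder comparison.

H(A) = 1.9761 bits
H(B) = 1.9973 bits

The distribution closer to uniform has higher entropy.
Answer: B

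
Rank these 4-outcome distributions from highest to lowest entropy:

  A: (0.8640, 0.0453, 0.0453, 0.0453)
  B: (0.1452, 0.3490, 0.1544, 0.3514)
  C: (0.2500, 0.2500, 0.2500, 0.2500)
C > B > A

Key insight: Entropy is maximized by uniform distributions and minimized by concentrated distributions.

- Uniform distributions have maximum entropy log₂(4) = 2.0000 bits
- The more "peaked" or concentrated a distribution, the lower its entropy

Entropies:
  H(A) = 0.7892 bits
  H(B) = 1.8806 bits
  H(C) = 2.0000 bits

Ranking: C > B > A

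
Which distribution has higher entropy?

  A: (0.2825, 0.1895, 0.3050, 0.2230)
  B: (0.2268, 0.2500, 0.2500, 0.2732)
B

Both distributions are close to uniform, making this a harder comparison.

H(A) = 1.9752 bits
H(B) = 1.9969 bits

The distribution closer to uniform has higher entropy.
Answer: B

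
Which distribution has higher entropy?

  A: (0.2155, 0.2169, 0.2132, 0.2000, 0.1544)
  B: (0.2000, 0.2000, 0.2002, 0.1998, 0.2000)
B

Both distributions are close to uniform, making this a harder comparison.

H(A) = 2.3113 bits
H(B) = 2.3219 bits

The distribution closer to uniform has higher entropy.
Answer: B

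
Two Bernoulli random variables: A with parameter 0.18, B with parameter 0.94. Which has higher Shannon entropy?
A

For binary distributions, entropy is maximized at p=0.5 and decreases as p moves toward 0 or 1.

H(A) = H(0.18) = 0.6801 bits
H(B) = H(0.94) = 0.3274 bits

Distribution A (p=0.18) is closer to uniform (p=0.5), so it has higher entropy.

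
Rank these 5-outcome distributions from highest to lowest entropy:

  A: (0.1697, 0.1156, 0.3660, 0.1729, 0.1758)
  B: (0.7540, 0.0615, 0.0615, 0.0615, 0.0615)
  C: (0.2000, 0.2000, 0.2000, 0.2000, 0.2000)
C > A > B

Key insight: Entropy is maximized by uniform distributions and minimized by concentrated distributions.

- Uniform distributions have maximum entropy log₂(5) = 2.3219 bits
- The more "peaked" or concentrated a distribution, the lower its entropy

Entropies:
  H(A) = 2.2035 bits
  H(B) = 1.2969 bits
  H(C) = 2.3219 bits

Ranking: C > A > B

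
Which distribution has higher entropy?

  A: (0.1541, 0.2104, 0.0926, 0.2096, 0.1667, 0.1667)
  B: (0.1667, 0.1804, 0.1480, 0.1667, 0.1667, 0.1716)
B

Both distributions are close to uniform, making this a harder comparison.

H(A) = 2.5409 bits
H(B) = 2.5825 bits

The distribution closer to uniform has higher entropy.
Answer: B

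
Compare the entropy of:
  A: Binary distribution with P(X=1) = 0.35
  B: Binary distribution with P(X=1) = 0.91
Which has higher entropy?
A

For binary distributions, entropy is maximized at p=0.5 and decreases as p moves toward 0 or 1.

H(A) = H(0.35) = 0.9341 bits
H(B) = H(0.91) = 0.4365 bits

Distribution A (p=0.35) is closer to uniform (p=0.5), so it has higher entropy.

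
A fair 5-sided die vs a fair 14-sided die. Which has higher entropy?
14-sided die

Both are uniform distributions; for uniform over n outcomes, H = log₂(n). H(5-sided) = log₂(5) = 2.322 bits and H(14-sided) = log₂(14) = 3.807 bits. More outcomes in a uniform distribution means higher entropy.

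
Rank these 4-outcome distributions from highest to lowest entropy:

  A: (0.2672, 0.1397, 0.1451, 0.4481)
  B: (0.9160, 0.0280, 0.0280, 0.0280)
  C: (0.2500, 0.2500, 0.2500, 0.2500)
C > A > B

Key insight: Entropy is maximized by uniform distributions and minimized by concentrated distributions.

- Uniform distributions have maximum entropy log₂(4) = 2.0000 bits
- The more "peaked" or concentrated a distribution, the lower its entropy

Entropies:
  H(A) = 1.8284 bits
  H(B) = 0.5493 bits
  H(C) = 2.0000 bits

Ranking: C > A > B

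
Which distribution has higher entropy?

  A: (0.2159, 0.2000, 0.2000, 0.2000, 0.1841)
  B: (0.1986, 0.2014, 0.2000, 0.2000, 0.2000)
B

Both distributions are close to uniform, making this a harder comparison.

H(A) = 2.3201 bits
H(B) = 2.3219 bits

The distribution closer to uniform has higher entropy.
Answer: B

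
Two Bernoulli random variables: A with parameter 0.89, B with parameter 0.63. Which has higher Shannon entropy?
B

For binary distributions, entropy is maximized at p=0.5 and decreases as p moves toward 0 or 1.

H(A) = H(0.89) = 0.4999 bits
H(B) = H(0.63) = 0.9507 bits

Distribution B (p=0.63) is closer to uniform (p=0.5), so it has higher entropy.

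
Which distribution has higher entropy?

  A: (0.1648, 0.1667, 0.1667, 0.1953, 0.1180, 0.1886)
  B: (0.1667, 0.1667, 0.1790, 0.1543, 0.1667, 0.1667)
B

Both distributions are close to uniform, making this a harder comparison.

H(A) = 2.5682 bits
H(B) = 2.5836 bits

The distribution closer to uniform has higher entropy.
Answer: B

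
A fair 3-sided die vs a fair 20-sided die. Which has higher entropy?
20-sided die

Both are uniform distributions; for uniform over n outcomes, H = log₂(n). H(3-sided) = log₂(3) = 1.585 bits and H(20-sided) = log₂(20) = 4.322 bits. More outcomes in a uniform distribution means higher entropy.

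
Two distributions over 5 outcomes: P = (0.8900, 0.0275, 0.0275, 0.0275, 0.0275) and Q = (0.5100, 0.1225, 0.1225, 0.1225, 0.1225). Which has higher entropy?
Q

P is highly concentrated on one outcome (89%), making it nearly deterministic. Q spreads its mass more evenly (max 51%). The more spread-out distribution has higher entropy: H(P) ≈ 0.720 bits, H(Q) ≈ 1.980 bits.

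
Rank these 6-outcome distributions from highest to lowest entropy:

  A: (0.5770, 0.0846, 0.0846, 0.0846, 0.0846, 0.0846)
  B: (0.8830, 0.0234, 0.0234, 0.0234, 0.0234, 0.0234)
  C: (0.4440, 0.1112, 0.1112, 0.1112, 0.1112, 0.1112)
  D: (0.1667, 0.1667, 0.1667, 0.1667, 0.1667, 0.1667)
D > C > A > B

Key insight: Entropy is maximized by uniform distributions and minimized by concentrated distributions.

Entropies:
  H(A) = 1.9650 bits
  H(B) = 0.7923 bits
  H(C) = 2.2819 bits
  H(D) = 2.5850 bits

Ranking: D > C > A > B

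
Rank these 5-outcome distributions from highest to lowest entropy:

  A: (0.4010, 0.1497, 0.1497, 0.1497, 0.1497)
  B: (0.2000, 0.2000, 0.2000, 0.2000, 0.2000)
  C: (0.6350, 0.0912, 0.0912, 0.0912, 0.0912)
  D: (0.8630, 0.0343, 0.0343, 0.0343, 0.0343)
B > A > C > D

Key insight: Entropy is maximized by uniform distributions and minimized by concentrated distributions.

Entropies:
  H(A) = 2.1695 bits
  H(B) = 2.3219 bits
  H(C) = 1.6768 bits
  H(D) = 0.8503 bits

Ranking: B > A > C > D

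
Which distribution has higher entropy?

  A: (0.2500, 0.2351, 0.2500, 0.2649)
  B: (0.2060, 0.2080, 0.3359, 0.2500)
A

Both distributions are close to uniform, making this a harder comparison.

H(A) = 1.9987 bits
H(B) = 1.9694 bits

The distribution closer to uniform has higher entropy.
Answer: A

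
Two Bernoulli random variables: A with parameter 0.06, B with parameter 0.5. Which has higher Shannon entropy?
B

For binary distributions, entropy is maximized at p=0.5 and decreases as p moves toward 0 or 1.

H(A) = H(0.06) = 0.3274 bits
H(B) = H(0.5) = 1.0000 bits

Distribution B (p=0.5) is closer to uniform (p=0.5), so it has higher entropy.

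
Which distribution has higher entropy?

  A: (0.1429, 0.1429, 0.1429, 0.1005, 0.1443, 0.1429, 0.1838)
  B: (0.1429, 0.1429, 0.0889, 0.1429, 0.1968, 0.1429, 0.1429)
A

Both distributions are close to uniform, making this a harder comparison.

H(A) = 2.7895 bits
H(B) = 2.7772 bits

The distribution closer to uniform has higher entropy.
Answer: A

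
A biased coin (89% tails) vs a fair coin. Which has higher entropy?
Fair coin

The fair coin is uniform (p=0.5), maximizing binary entropy at 1 bit. The biased coin has H(0.89) ≈ 0.500 bits — its outcome is more predictable, so its entropy is lower.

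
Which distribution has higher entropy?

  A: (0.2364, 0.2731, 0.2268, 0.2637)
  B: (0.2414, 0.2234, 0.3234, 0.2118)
A

Both distributions are close to uniform, making this a harder comparison.

H(A) = 1.9958 bits
H(B) = 1.9790 bits

The distribution closer to uniform has higher entropy.
Answer: A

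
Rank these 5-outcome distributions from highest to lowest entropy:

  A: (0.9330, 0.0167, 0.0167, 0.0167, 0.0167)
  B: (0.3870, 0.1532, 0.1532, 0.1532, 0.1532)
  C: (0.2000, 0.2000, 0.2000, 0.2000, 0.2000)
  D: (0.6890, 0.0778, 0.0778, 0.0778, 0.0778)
C > B > D > A

Key insight: Entropy is maximized by uniform distributions and minimized by concentrated distributions.

Entropies:
  H(A) = 0.4886 bits
  H(B) = 2.1888 bits
  H(C) = 2.3219 bits
  H(D) = 1.5163 bits

Ranking: C > B > D > A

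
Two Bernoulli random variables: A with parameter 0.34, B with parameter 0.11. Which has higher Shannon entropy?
A

For binary distributions, entropy is maximized at p=0.5 and decreases as p moves toward 0 or 1.

H(A) = H(0.34) = 0.9248 bits
H(B) = H(0.11) = 0.4999 bits

Distribution A (p=0.34) is closer to uniform (p=0.5), so it has higher entropy.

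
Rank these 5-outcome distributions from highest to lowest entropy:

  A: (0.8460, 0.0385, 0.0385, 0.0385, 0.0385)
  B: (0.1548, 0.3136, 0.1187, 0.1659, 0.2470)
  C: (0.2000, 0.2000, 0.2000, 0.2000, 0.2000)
C > B > A

Key insight: Entropy is maximized by uniform distributions and minimized by concentrated distributions.

- Uniform distributions have maximum entropy log₂(5) = 2.3219 bits
- The more "peaked" or concentrated a distribution, the lower its entropy

Entropies:
  H(A) = 0.9278 bits
  H(B) = 2.2345 bits
  H(C) = 2.3219 bits

Ranking: C > B > A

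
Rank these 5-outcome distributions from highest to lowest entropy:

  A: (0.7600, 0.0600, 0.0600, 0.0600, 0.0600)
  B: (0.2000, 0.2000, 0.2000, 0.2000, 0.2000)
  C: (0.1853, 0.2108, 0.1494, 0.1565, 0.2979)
B > C > A

Key insight: Entropy is maximized by uniform distributions and minimized by concentrated distributions.

- Uniform distributions have maximum entropy log₂(5) = 2.3219 bits
- The more "peaked" or concentrated a distribution, the lower its entropy

Entropies:
  H(A) = 1.2750 bits
  H(B) = 2.3219 bits
  H(C) = 2.2732 bits

Ranking: B > C > A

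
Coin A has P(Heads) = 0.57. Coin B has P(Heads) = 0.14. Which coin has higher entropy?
A

For binary distributions, entropy is maximized at p=0.5 and decreases as p moves toward 0 or 1.

H(A) = H(0.57) = 0.9858 bits
H(B) = H(0.14) = 0.5842 bits

Distribution A (p=0.57) is closer to uniform (p=0.5), so it has higher entropy.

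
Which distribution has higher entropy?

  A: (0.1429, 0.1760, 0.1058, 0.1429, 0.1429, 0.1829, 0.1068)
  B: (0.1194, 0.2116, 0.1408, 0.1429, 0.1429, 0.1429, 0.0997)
A

Both distributions are close to uniform, making this a harder comparison.

H(A) = 2.7800 bits
H(B) = 2.7731 bits

The distribution closer to uniform has higher entropy.
Answer: A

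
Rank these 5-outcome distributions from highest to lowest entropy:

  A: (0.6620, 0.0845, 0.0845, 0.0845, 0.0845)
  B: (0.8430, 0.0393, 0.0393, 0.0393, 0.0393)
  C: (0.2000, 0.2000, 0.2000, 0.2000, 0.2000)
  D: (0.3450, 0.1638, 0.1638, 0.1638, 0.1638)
C > D > A > B

Key insight: Entropy is maximized by uniform distributions and minimized by concentrated distributions.

Entropies:
  H(A) = 1.5989 bits
  H(B) = 0.9411 bits
  H(C) = 2.3219 bits
  H(D) = 2.2395 bits

Ranking: C > D > A > B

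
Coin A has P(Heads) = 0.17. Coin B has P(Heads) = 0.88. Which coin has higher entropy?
A

For binary distributions, entropy is maximized at p=0.5 and decreases as p moves toward 0 or 1.

H(A) = H(0.17) = 0.6577 bits
H(B) = H(0.88) = 0.5294 bits

Distribution A (p=0.17) is closer to uniform (p=0.5), so it has higher entropy.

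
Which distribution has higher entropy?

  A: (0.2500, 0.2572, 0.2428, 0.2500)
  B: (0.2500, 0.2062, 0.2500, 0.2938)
A

Both distributions are close to uniform, making this a harder comparison.

H(A) = 1.9997 bits
H(B) = 1.9889 bits

The distribution closer to uniform has higher entropy.
Answer: A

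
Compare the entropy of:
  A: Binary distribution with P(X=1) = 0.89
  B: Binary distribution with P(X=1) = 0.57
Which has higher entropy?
B

For binary distributions, entropy is maximized at p=0.5 and decreases as p moves toward 0 or 1.

H(A) = H(0.89) = 0.4999 bits
H(B) = H(0.57) = 0.9858 bits

Distribution B (p=0.57) is closer to uniform (p=0.5), so it has higher entropy.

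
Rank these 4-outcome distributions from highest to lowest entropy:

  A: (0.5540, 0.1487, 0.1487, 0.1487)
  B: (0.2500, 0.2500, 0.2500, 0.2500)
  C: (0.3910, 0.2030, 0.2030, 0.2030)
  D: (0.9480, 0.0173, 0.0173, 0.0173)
B > C > A > D

Key insight: Entropy is maximized by uniform distributions and minimized by concentrated distributions.

Entropies:
  H(A) = 1.6985 bits
  H(B) = 2.0000 bits
  H(C) = 1.9307 bits
  H(D) = 0.3773 bits

Ranking: B > C > A > D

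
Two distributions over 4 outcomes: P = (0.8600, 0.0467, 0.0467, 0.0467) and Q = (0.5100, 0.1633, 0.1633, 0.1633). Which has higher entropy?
Q

P is highly concentrated on one outcome (86%), making it nearly deterministic. Q spreads its mass more evenly (max 51%). The more spread-out distribution has higher entropy: H(P) ≈ 0.806 bits, H(Q) ≈ 1.776 bits.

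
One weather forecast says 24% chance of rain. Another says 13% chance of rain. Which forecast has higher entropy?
24% forecast

Treat each forecast as a Bernoulli distribution. Binary entropy is maximized at p=0.5 and falls off symmetrically toward 0 or 1. The 24% forecast is closer to 50%, so it is more uncertain. H(24%) ≈ 0.795 bits, H(13%) ≈ 0.557 bits.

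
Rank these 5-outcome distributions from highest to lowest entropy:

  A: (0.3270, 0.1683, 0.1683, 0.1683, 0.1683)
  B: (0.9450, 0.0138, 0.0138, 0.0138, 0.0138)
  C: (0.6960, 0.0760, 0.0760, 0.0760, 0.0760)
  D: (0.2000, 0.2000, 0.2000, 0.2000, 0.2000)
D > A > C > B

Key insight: Entropy is maximized by uniform distributions and minimized by concentrated distributions.

Entropies:
  H(A) = 2.2578 bits
  H(B) = 0.4173 bits
  H(C) = 1.4941 bits
  H(D) = 2.3219 bits

Ranking: D > A > C > B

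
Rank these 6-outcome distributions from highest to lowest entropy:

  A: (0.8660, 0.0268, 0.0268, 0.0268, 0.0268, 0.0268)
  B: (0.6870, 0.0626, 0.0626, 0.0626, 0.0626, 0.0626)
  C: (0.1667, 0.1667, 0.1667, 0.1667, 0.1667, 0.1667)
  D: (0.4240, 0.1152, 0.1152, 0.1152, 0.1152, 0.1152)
C > D > B > A

Key insight: Entropy is maximized by uniform distributions and minimized by concentrated distributions.

Entropies:
  H(A) = 0.8794 bits
  H(B) = 1.6234 bits
  H(C) = 2.5850 bits
  H(D) = 2.3207 bits

Ranking: C > D > B > A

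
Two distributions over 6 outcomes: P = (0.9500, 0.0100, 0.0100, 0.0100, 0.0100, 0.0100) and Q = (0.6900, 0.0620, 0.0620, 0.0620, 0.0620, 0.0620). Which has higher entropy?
Q

P is highly concentrated on one outcome (95%), making it nearly deterministic. Q spreads its mass more evenly (max 69%). The more spread-out distribution has higher entropy: H(P) ≈ 0.402 bits, H(Q) ≈ 1.613 bits.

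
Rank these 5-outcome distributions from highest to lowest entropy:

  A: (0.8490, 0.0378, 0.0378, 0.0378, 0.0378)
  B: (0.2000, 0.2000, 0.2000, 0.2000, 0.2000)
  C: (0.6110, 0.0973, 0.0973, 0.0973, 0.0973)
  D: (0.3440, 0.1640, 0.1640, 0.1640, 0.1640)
B > D > C > A

Key insight: Entropy is maximized by uniform distributions and minimized by concentrated distributions.

Entropies:
  H(A) = 0.9143 bits
  H(B) = 2.3219 bits
  H(C) = 1.7422 bits
  H(D) = 2.2406 bits

Ranking: B > D > C > A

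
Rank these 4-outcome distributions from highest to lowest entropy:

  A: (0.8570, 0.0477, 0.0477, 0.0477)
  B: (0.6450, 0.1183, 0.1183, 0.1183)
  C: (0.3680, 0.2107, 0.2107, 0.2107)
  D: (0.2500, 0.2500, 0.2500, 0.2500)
D > C > B > A

Key insight: Entropy is maximized by uniform distributions and minimized by concentrated distributions.

Entropies:
  H(A) = 0.8187 bits
  H(B) = 1.5011 bits
  H(C) = 1.9508 bits
  H(D) = 2.0000 bits

Ranking: D > C > B > A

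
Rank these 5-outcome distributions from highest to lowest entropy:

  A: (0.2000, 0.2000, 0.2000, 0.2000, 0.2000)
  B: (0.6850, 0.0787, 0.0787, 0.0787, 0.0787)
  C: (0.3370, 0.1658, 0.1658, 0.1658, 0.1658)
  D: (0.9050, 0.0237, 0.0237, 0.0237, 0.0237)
A > C > B > D

Key insight: Entropy is maximized by uniform distributions and minimized by concentrated distributions.

Entropies:
  H(A) = 2.3219 bits
  H(B) = 1.5289 bits
  H(C) = 2.2479 bits
  H(D) = 0.6429 bits

Ranking: A > C > B > D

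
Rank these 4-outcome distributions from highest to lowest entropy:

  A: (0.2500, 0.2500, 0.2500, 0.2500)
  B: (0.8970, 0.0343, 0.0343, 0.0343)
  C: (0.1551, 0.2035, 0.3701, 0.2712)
A > C > B

Key insight: Entropy is maximized by uniform distributions and minimized by concentrated distributions.

- Uniform distributions have maximum entropy log₂(4) = 2.0000 bits
- The more "peaked" or concentrated a distribution, the lower its entropy

Entropies:
  H(A) = 2.0000 bits
  H(B) = 0.6417 bits
  H(C) = 1.9258 bits

Ranking: A > C > B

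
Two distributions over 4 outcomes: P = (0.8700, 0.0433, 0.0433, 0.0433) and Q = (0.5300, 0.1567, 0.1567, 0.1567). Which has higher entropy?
Q

P is highly concentrated on one outcome (87%), making it nearly deterministic. Q spreads its mass more evenly (max 53%). The more spread-out distribution has higher entropy: H(P) ≈ 0.763 bits, H(Q) ≈ 1.742 bits.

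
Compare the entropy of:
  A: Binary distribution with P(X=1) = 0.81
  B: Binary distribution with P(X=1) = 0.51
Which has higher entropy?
B

For binary distributions, entropy is maximized at p=0.5 and decreases as p moves toward 0 or 1.

H(A) = H(0.81) = 0.7015 bits
H(B) = H(0.51) = 0.9997 bits

Distribution B (p=0.51) is closer to uniform (p=0.5), so it has higher entropy.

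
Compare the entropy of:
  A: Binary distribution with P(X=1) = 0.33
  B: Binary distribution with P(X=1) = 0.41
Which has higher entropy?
B

For binary distributions, entropy is maximized at p=0.5 and decreases as p moves toward 0 or 1.

H(A) = H(0.33) = 0.9149 bits
H(B) = H(0.41) = 0.9765 bits

Distribution B (p=0.41) is closer to uniform (p=0.5), so it has higher entropy.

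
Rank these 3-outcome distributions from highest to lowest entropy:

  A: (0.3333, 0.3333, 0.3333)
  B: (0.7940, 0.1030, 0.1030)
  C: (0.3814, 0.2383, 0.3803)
A > C > B

Key insight: Entropy is maximized by uniform distributions and minimized by concentrated distributions.

- Uniform distributions have maximum entropy log₂(3) = 1.5850 bits
- The more "peaked" or concentrated a distribution, the lower its entropy

Entropies:
  H(A) = 1.5850 bits
  H(B) = 0.9398 bits
  H(C) = 1.5539 bits

Ranking: A > C > B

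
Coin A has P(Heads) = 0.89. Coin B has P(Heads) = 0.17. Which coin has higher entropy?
B

For binary distributions, entropy is maximized at p=0.5 and decreases as p moves toward 0 or 1.

H(A) = H(0.89) = 0.4999 bits
H(B) = H(0.17) = 0.6577 bits

Distribution B (p=0.17) is closer to uniform (p=0.5), so it has higher entropy.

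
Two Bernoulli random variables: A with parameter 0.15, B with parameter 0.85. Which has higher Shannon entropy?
Equal

For binary distributions, entropy is maximized at p=0.5 and decreases as p moves toward 0 or 1.

H(A) = H(0.15) = 0.6098 bits
H(B) = H(0.85) = 0.6098 bits

Both distributions are equally far from uniform (|0.15-0.5| = |0.85-0.5|), so they have the same entropy.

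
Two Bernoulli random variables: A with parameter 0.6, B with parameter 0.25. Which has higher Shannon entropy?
A

For binary distributions, entropy is maximized at p=0.5 and decreases as p moves toward 0 or 1.

H(A) = H(0.6) = 0.9710 bits
H(B) = H(0.25) = 0.8113 bits

Distribution A (p=0.6) is closer to uniform (p=0.5), so it has higher entropy.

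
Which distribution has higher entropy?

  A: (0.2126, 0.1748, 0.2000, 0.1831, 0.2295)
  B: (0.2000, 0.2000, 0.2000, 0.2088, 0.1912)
B

Both distributions are close to uniform, making this a harder comparison.

H(A) = 2.3149 bits
H(B) = 2.3214 bits

The distribution closer to uniform has higher entropy.
Answer: B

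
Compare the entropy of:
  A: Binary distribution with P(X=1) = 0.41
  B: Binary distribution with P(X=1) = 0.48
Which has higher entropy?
B

For binary distributions, entropy is maximized at p=0.5 and decreases as p moves toward 0 or 1.

H(A) = H(0.41) = 0.9765 bits
H(B) = H(0.48) = 0.9988 bits

Distribution B (p=0.48) is closer to uniform (p=0.5), so it has higher entropy.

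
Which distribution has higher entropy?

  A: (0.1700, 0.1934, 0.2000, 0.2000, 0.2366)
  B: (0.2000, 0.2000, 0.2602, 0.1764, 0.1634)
A

Both distributions are close to uniform, making this a harder comparison.

H(A) = 2.3138 bits
H(B) = 2.3027 bits

The distribution closer to uniform has higher entropy.
Answer: A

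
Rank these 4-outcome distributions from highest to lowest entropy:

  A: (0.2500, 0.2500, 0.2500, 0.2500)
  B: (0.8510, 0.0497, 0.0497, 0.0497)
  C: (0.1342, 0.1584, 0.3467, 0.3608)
A > C > B

Key insight: Entropy is maximized by uniform distributions and minimized by concentrated distributions.

- Uniform distributions have maximum entropy log₂(4) = 2.0000 bits
- The more "peaked" or concentrated a distribution, the lower its entropy

Entropies:
  H(A) = 2.0000 bits
  H(B) = 0.8435 bits
  H(C) = 1.8704 bits

Ranking: A > C > B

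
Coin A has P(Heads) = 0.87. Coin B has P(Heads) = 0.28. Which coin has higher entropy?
B

For binary distributions, entropy is maximized at p=0.5 and decreases as p moves toward 0 or 1.

H(A) = H(0.87) = 0.5574 bits
H(B) = H(0.28) = 0.8555 bits

Distribution B (p=0.28) is closer to uniform (p=0.5), so it has higher entropy.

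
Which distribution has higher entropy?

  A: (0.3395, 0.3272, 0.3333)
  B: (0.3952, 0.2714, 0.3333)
A

Both distributions are close to uniform, making this a harder comparison.

H(A) = 1.5848 bits
H(B) = 1.5683 bits

The distribution closer to uniform has higher entropy.
Answer: A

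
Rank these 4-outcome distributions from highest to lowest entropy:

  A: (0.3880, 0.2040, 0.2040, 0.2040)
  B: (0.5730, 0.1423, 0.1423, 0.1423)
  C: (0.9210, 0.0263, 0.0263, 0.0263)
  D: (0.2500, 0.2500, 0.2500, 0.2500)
D > A > B > C

Key insight: Entropy is maximized by uniform distributions and minimized by concentrated distributions.

Entropies:
  H(A) = 1.9335 bits
  H(B) = 1.6613 bits
  H(C) = 0.5239 bits
  H(D) = 2.0000 bits

Ranking: D > A > B > C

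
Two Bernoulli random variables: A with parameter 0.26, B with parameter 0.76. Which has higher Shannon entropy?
A

For binary distributions, entropy is maximized at p=0.5 and decreases as p moves toward 0 or 1.

H(A) = H(0.26) = 0.8267 bits
H(B) = H(0.76) = 0.7950 bits

Distribution A (p=0.26) is closer to uniform (p=0.5), so it has higher entropy.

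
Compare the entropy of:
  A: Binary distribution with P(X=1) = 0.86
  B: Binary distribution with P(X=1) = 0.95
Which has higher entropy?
A

For binary distributions, entropy is maximized at p=0.5 and decreases as p moves toward 0 or 1.

H(A) = H(0.86) = 0.5842 bits
H(B) = H(0.95) = 0.2864 bits

Distribution A (p=0.86) is closer to uniform (p=0.5), so it has higher entropy.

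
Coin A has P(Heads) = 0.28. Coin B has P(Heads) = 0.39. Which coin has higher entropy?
B

For binary distributions, entropy is maximized at p=0.5 and decreases as p moves toward 0 or 1.

H(A) = H(0.28) = 0.8555 bits
H(B) = H(0.39) = 0.9648 bits

Distribution B (p=0.39) is closer to uniform (p=0.5), so it has higher entropy.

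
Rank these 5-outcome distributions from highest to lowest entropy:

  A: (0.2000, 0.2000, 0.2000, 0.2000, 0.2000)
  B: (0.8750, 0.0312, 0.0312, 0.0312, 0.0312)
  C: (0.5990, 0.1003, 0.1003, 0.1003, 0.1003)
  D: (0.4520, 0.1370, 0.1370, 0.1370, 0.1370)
A > D > C > B

Key insight: Entropy is maximized by uniform distributions and minimized by concentrated distributions.

Entropies:
  H(A) = 2.3219 bits
  H(B) = 0.7936 bits
  H(C) = 1.7735 bits
  H(D) = 2.0893 bits

Ranking: A > D > C > B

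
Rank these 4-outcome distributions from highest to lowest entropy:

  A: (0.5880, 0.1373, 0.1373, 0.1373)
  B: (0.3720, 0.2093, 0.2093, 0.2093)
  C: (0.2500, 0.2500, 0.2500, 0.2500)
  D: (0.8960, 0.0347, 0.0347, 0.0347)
C > B > A > D

Key insight: Entropy is maximized by uniform distributions and minimized by concentrated distributions.

Entropies:
  H(A) = 1.6305 bits
  H(B) = 1.9476 bits
  H(C) = 2.0000 bits
  H(D) = 0.6464 bits

Ranking: C > B > A > D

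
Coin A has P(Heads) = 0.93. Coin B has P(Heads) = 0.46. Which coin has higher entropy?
B

For binary distributions, entropy is maximized at p=0.5 and decreases as p moves toward 0 or 1.

H(A) = H(0.93) = 0.3659 bits
H(B) = H(0.46) = 0.9954 bits

Distribution B (p=0.46) is closer to uniform (p=0.5), so it has higher entropy.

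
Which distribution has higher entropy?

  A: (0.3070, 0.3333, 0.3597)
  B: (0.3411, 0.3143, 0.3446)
B

Both distributions are close to uniform, making this a harder comparison.

H(A) = 1.5820 bits
H(B) = 1.5838 bits

The distribution closer to uniform has higher entropy.
Answer: B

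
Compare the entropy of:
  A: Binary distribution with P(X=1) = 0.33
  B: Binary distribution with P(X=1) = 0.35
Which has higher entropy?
B

For binary distributions, entropy is maximized at p=0.5 and decreases as p moves toward 0 or 1.

H(A) = H(0.33) = 0.9149 bits
H(B) = H(0.35) = 0.9341 bits

Distribution B (p=0.35) is closer to uniform (p=0.5), so it has higher entropy.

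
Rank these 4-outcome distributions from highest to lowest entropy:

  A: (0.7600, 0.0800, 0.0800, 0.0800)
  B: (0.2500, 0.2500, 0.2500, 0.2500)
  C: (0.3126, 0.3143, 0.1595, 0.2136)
B > C > A

Key insight: Entropy is maximized by uniform distributions and minimized by concentrated distributions.

- Uniform distributions have maximum entropy log₂(4) = 2.0000 bits
- The more "peaked" or concentrated a distribution, the lower its entropy

Entropies:
  H(A) = 1.1754 bits
  H(B) = 2.0000 bits
  H(C) = 1.9473 bits

Ranking: B > C > A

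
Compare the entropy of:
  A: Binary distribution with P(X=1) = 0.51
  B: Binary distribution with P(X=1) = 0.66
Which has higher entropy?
A

For binary distributions, entropy is maximized at p=0.5 and decreases as p moves toward 0 or 1.

H(A) = H(0.51) = 0.9997 bits
H(B) = H(0.66) = 0.9248 bits

Distribution A (p=0.51) is closer to uniform (p=0.5), so it has higher entropy.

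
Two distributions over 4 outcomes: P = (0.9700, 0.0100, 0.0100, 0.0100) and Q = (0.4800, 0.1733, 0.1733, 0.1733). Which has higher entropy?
Q

P is highly concentrated on one outcome (97%), making it nearly deterministic. Q spreads its mass more evenly (max 48%). The more spread-out distribution has higher entropy: H(P) ≈ 0.242 bits, H(Q) ≈ 1.823 bits.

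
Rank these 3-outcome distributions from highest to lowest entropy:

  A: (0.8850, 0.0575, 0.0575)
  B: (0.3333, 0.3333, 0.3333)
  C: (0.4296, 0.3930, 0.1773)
B > C > A

Key insight: Entropy is maximized by uniform distributions and minimized by concentrated distributions.

- Uniform distributions have maximum entropy log₂(3) = 1.5850 bits
- The more "peaked" or concentrated a distribution, the lower its entropy

Entropies:
  H(A) = 0.6298 bits
  H(B) = 1.5850 bits
  H(C) = 1.4957 bits

Ranking: B > C > A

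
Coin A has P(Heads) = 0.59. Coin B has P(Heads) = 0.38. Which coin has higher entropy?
A

For binary distributions, entropy is maximized at p=0.5 and decreases as p moves toward 0 or 1.

H(A) = H(0.59) = 0.9765 bits
H(B) = H(0.38) = 0.9580 bits

Distribution A (p=0.59) is closer to uniform (p=0.5), so it has higher entropy.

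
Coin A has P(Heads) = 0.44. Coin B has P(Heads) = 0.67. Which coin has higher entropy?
A

For binary distributions, entropy is maximized at p=0.5 and decreases as p moves toward 0 or 1.

H(A) = H(0.44) = 0.9896 bits
H(B) = H(0.67) = 0.9149 bits

Distribution A (p=0.44) is closer to uniform (p=0.5), so it has higher entropy.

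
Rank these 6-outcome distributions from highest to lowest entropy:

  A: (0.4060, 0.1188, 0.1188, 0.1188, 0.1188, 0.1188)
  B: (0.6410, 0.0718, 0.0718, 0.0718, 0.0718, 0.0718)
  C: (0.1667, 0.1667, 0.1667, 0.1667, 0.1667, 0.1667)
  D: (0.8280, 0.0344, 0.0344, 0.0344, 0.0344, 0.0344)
C > A > B > D

Key insight: Entropy is maximized by uniform distributions and minimized by concentrated distributions.

Entropies:
  H(A) = 2.3536 bits
  H(B) = 1.7754 bits
  H(C) = 2.5850 bits
  H(D) = 1.0616 bits

Ranking: C > A > B > D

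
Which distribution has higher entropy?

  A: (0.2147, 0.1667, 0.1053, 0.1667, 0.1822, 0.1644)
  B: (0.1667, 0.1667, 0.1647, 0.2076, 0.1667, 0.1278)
B

Both distributions are close to uniform, making this a harder comparison.

H(A) = 2.5560 bits
H(B) = 2.5711 bits

The distribution closer to uniform has higher entropy.
Answer: B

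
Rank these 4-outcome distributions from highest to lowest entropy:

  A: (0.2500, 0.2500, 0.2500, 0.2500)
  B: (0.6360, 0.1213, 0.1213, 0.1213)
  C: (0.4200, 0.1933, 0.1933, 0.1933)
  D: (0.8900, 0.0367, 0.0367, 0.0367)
A > C > B > D

Key insight: Entropy is maximized by uniform distributions and minimized by concentrated distributions.

Entropies:
  H(A) = 2.0000 bits
  H(B) = 1.5229 bits
  H(C) = 1.9007 bits
  H(D) = 0.6743 bits

Ranking: A > C > B > D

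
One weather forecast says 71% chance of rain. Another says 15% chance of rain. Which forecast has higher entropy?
71% forecast

Treat each forecast as a Bernoulli distribution. Binary entropy is maximized at p=0.5 and falls off symmetrically toward 0 or 1. The 71% forecast is closer to 50%, so it is more uncertain. H(71%) ≈ 0.869 bits, H(15%) ≈ 0.610 bits.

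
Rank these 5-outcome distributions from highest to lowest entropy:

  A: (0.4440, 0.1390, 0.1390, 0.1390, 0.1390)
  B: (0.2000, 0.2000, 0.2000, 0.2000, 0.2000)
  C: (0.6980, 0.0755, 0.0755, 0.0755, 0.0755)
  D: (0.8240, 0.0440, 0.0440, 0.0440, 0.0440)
B > A > C > D

Key insight: Entropy is maximized by uniform distributions and minimized by concentrated distributions.

Entropies:
  H(A) = 2.1029 bits
  H(B) = 2.3219 bits
  H(C) = 1.4877 bits
  H(D) = 1.0232 bits

Ranking: B > A > C > D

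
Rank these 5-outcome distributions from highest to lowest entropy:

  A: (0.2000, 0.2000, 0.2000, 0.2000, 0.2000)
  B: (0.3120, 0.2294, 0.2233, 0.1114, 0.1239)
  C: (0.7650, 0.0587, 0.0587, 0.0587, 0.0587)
A > B > C

Key insight: Entropy is maximized by uniform distributions and minimized by concentrated distributions.

- Uniform distributions have maximum entropy log₂(5) = 2.3219 bits
- The more "peaked" or concentrated a distribution, the lower its entropy

Entropies:
  H(A) = 2.3219 bits
  H(B) = 2.2205 bits
  H(C) = 1.2566 bits

Ranking: A > B > C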